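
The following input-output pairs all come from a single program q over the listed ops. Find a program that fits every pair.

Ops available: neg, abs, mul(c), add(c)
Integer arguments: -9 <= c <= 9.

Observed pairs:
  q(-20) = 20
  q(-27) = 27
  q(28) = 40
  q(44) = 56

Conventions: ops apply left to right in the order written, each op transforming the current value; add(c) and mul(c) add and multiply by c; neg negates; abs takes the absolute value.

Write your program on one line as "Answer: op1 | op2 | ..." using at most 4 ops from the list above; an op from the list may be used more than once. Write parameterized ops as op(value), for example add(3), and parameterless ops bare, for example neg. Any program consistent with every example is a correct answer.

add(6) | neg | abs | add(6)

Check, running the answer program on each example:
  -20 -> -14 -> 14 -> 14 -> 20
  -27 -> -21 -> 21 -> 21 -> 27
  28 -> 34 -> -34 -> 34 -> 40
  44 -> 50 -> -50 -> 50 -> 56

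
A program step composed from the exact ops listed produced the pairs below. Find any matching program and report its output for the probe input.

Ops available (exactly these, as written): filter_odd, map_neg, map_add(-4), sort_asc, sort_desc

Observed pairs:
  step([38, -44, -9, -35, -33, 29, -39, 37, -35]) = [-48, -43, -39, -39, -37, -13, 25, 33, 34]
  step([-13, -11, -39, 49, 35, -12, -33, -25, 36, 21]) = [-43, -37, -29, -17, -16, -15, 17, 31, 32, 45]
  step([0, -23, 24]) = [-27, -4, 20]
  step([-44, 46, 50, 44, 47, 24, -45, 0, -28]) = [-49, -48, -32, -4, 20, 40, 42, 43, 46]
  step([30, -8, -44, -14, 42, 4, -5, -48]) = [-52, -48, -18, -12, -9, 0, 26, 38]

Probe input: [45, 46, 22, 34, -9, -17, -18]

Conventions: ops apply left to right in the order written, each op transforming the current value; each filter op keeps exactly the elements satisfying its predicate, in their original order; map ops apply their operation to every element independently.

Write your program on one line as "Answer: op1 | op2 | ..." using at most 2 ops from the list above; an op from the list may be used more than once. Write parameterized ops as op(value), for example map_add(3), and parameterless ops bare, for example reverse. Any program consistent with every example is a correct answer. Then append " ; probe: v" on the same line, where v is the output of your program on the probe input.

sort_asc | map_add(-4) ; probe: [-22, -21, -13, 18, 30, 41, 42]

Check, running the answer program on each example:
  [38, -44, -9, -35, -33, 29, -39, 37, -35] -> [-44, -39, -35, -35, -33, -9, 29, 37, 38] -> [-48, -43, -39, -39, -37, -13, 25, 33, 34]
  [-13, -11, -39, 49, 35, -12, -33, -25, 36, 21] -> [-39, -33, -25, -13, -12, -11, 21, 35, 36, 49] -> [-43, -37, -29, -17, -16, -15, 17, 31, 32, 45]
  [0, -23, 24] -> [-23, 0, 24] -> [-27, -4, 20]
  [-44, 46, 50, 44, 47, 24, -45, 0, -28] -> [-45, -44, -28, 0, 24, 44, 46, 47, 50] -> [-49, -48, -32, -4, 20, 40, 42, 43, 46]
  [30, -8, -44, -14, 42, 4, -5, -48] -> [-48, -44, -14, -8, -5, 4, 30, 42] -> [-52, -48, -18, -12, -9, 0, 26, 38]
  probe: [45, 46, 22, 34, -9, -17, -18] -> [-18, -17, -9, 22, 34, 45, 46] -> [-22, -21, -13, 18, 30, 41, 42]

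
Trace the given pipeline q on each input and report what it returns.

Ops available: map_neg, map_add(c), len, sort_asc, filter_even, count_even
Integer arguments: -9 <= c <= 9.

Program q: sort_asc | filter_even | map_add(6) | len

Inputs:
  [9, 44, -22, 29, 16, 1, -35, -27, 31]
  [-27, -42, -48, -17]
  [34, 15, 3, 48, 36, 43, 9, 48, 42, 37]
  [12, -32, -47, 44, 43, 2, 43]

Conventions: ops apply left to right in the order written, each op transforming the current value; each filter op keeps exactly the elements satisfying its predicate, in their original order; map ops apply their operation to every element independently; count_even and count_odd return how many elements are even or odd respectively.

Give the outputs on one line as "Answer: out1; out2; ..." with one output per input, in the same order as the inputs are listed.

Execution, op by op:
  [9, 44, -22, 29, 16, 1, -35, -27, 31] -> [-35, -27, -22, 1, 9, 16, 29, 31, 44] -> [-22, 16, 44] -> [-16, 22, 50] -> 3
  [-27, -42, -48, -17] -> [-48, -42, -27, -17] -> [-48, -42] -> [-42, -36] -> 2
  [34, 15, 3, 48, 36, 43, 9, 48, 42, 37] -> [3, 9, 15, 34, 36, 37, 42, 43, 48, 48] -> [34, 36, 42, 48, 48] -> [40, 42, 48, 54, 54] -> 5
  [12, -32, -47, 44, 43, 2, 43] -> [-47, -32, 2, 12, 43, 43, 44] -> [-32, 2, 12, 44] -> [-26, 8, 18, 50] -> 4

3; 2; 5; 4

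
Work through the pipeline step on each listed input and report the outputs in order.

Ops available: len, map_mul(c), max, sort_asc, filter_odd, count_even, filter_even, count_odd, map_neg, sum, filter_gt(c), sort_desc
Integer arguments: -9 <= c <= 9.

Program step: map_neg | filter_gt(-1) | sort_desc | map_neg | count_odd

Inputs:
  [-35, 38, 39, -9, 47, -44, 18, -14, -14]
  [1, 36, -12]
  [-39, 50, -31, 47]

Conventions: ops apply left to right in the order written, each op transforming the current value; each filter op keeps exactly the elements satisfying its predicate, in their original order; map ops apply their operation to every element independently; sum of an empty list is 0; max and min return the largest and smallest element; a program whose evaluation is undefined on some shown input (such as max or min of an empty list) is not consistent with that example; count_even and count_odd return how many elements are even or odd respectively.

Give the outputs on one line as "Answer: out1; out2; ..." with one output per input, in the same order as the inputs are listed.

Execution, op by op:
  [-35, 38, 39, -9, 47, -44, 18, -14, -14] -> [35, -38, -39, 9, -47, 44, -18, 14, 14] -> [35, 9, 44, 14, 14] -> [44, 35, 14, 14, 9] -> [-44, -35, -14, -14, -9] -> 2
  [1, 36, -12] -> [-1, -36, 12] -> [12] -> [12] -> [-12] -> 0
  [-39, 50, -31, 47] -> [39, -50, 31, -47] -> [39, 31] -> [39, 31] -> [-39, -31] -> 2

2; 0; 2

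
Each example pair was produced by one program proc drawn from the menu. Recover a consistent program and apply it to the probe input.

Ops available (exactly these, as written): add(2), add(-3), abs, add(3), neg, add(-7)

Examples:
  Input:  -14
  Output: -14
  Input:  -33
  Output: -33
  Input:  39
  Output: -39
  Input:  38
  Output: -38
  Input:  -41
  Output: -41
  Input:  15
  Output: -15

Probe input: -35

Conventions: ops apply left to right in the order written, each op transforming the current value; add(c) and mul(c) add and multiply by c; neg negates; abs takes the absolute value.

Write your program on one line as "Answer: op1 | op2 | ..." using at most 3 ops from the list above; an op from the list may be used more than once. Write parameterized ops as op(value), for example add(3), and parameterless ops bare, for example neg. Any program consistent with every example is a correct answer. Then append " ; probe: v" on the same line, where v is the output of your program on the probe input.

abs | neg ; probe: -35

Check, running the answer program on each example:
  -14 -> 14 -> -14
  -33 -> 33 -> -33
  39 -> 39 -> -39
  38 -> 38 -> -38
  -41 -> 41 -> -41
  15 -> 15 -> -15
  probe: -35 -> 35 -> -35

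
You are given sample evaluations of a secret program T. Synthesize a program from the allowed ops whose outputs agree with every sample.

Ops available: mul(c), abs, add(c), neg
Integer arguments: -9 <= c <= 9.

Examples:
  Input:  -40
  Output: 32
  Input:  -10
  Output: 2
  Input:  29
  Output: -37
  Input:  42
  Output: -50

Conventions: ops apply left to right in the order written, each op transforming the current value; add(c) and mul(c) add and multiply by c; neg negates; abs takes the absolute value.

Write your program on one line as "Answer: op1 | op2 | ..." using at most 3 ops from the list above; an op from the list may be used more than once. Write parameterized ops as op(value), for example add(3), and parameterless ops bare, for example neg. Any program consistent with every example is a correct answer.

neg | add(-8)

Check, running the answer program on each example:
  -40 -> 40 -> 32
  -10 -> 10 -> 2
  29 -> -29 -> -37
  42 -> -42 -> -50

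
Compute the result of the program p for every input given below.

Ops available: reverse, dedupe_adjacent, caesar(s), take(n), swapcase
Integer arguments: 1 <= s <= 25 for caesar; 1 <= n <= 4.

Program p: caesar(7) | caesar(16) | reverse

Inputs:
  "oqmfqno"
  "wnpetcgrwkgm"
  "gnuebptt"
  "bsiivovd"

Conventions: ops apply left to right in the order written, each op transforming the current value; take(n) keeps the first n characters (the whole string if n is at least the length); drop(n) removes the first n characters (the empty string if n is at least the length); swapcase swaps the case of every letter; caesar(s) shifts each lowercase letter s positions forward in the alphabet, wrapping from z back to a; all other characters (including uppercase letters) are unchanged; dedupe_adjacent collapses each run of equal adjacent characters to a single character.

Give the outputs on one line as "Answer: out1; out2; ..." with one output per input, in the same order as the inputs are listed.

"lkncjnl"; "jdhtodzqbmkt"; "qqmybrkd"; "aslsffpy"

Execution, op by op:
  "oqmfqno" -> "vxtmxuv" -> "lnjcnkl" -> "lkncjnl"
  "wnpetcgrwkgm" -> "duwlajnydrnt" -> "tkmbqzdothdj" -> "jdhtodzqbmkt"
  "gnuebptt" -> "nubliwaa" -> "dkrbymqq" -> "qqmybrkd"
  "bsiivovd" -> "izppcvck" -> "ypffslsa" -> "aslsffpy"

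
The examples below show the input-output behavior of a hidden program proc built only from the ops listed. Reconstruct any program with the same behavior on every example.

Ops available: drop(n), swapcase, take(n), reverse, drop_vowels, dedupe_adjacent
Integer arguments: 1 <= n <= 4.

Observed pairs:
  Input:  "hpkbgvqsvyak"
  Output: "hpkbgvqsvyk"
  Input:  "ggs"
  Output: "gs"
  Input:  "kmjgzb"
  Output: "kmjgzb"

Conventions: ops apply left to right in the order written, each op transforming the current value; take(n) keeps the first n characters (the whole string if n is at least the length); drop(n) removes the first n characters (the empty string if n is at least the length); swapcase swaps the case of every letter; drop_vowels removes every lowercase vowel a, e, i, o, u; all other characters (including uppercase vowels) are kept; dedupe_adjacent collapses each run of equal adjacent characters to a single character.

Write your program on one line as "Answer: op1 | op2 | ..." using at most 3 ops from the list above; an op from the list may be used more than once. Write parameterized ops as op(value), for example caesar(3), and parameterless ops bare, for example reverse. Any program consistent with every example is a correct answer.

drop_vowels | dedupe_adjacent

Check, running the answer program on each example:
  "hpkbgvqsvyak" -> "hpkbgvqsvyk" -> "hpkbgvqsvyk"
  "ggs" -> "ggs" -> "gs"
  "kmjgzb" -> "kmjgzb" -> "kmjgzb"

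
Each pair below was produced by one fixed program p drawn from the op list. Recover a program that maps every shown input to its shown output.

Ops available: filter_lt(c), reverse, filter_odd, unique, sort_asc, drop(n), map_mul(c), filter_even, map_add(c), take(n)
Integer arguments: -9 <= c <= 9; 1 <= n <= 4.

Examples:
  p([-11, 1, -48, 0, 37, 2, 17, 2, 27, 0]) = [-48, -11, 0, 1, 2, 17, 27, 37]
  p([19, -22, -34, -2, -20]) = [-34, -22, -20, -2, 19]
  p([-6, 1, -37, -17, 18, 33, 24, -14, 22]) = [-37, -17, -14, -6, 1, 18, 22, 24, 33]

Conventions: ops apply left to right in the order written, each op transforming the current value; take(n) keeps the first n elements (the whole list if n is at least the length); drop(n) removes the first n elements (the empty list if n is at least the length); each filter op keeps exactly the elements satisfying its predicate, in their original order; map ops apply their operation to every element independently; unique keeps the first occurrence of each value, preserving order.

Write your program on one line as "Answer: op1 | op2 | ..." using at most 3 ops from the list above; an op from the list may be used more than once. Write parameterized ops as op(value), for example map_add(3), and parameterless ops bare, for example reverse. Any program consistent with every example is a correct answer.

unique | sort_asc

Check, running the answer program on each example:
  [-11, 1, -48, 0, 37, 2, 17, 2, 27, 0] -> [-11, 1, -48, 0, 37, 2, 17, 27] -> [-48, -11, 0, 1, 2, 17, 27, 37]
  [19, -22, -34, -2, -20] -> [19, -22, -34, -2, -20] -> [-34, -22, -20, -2, 19]
  [-6, 1, -37, -17, 18, 33, 24, -14, 22] -> [-6, 1, -37, -17, 18, 33, 24, -14, 22] -> [-37, -17, -14, -6, 1, 18, 22, 24, 33]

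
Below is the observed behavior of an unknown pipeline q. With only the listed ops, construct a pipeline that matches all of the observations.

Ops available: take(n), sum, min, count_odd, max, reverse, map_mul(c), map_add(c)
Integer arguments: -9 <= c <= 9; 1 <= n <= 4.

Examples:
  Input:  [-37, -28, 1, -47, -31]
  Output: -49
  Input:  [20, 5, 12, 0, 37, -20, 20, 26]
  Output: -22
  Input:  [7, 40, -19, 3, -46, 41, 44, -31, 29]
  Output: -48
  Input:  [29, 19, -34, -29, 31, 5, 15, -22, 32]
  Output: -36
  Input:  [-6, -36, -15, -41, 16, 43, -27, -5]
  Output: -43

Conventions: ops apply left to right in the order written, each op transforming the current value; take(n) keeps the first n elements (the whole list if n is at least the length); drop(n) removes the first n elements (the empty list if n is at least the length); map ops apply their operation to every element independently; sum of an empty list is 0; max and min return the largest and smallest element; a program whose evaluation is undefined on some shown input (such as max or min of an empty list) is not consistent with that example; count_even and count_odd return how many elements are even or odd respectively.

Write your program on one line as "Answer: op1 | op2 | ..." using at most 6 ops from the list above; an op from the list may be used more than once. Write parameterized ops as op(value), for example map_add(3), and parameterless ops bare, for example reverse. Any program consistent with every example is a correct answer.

map_add(1) | reverse | map_add(-3) | reverse | min

Check, running the answer program on each example:
  [-37, -28, 1, -47, -31] -> [-36, -27, 2, -46, -30] -> [-30, -46, 2, -27, -36] -> [-33, -49, -1, -30, -39] -> [-39, -30, -1, -49, -33] -> -49
  [20, 5, 12, 0, 37, -20, 20, 26] -> [21, 6, 13, 1, 38, -19, 21, 27] -> [27, 21, -19, 38, 1, 13, 6, 21] -> [24, 18, -22, 35, -2, 10, 3, 18] -> [18, 3, 10, -2, 35, -22, 18, 24] -> -22
  [7, 40, -19, 3, -46, 41, 44, -31, 29] -> [8, 41, -18, 4, -45, 42, 45, -30, 30] -> [30, -30, 45, 42, -45, 4, -18, 41, 8] -> [27, -33, 42, 39, -48, 1, -21, 38, 5] -> [5, 38, -21, 1, -48, 39, 42, -33, 27] -> -48
  [29, 19, -34, -29, 31, 5, 15, -22, 32] -> [30, 20, -33, -28, 32, 6, 16, -21, 33] -> [33, -21, 16, 6, 32, -28, -33, 20, 30] -> [30, -24, 13, 3, 29, -31, -36, 17, 27] -> [27, 17, -36, -31, 29, 3, 13, -24, 30] -> -36
  [-6, -36, -15, -41, 16, 43, -27, -5] -> [-5, -35, -14, -40, 17, 44, -26, -4] -> [-4, -26, 44, 17, -40, -14, -35, -5] -> [-7, -29, 41, 14, -43, -17, -38, -8] -> [-8, -38, -17, -43, 14, 41, -29, -7] -> -43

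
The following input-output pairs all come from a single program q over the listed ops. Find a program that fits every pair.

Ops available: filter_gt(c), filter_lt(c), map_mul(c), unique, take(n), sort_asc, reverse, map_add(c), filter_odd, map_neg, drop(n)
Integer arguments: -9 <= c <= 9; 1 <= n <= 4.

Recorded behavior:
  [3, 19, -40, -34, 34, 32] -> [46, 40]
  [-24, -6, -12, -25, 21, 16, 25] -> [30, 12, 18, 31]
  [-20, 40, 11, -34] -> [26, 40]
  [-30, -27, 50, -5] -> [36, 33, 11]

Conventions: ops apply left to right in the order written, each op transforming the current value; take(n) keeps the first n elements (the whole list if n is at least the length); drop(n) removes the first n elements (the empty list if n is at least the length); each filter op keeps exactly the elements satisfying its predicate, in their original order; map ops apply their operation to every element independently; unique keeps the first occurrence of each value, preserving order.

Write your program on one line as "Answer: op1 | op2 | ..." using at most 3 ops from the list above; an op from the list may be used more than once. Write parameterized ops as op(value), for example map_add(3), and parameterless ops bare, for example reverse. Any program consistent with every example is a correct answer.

filter_lt(-2) | map_add(-6) | map_neg

Check, running the answer program on each example:
  [3, 19, -40, -34, 34, 32] -> [-40, -34] -> [-46, -40] -> [46, 40]
  [-24, -6, -12, -25, 21, 16, 25] -> [-24, -6, -12, -25] -> [-30, -12, -18, -31] -> [30, 12, 18, 31]
  [-20, 40, 11, -34] -> [-20, -34] -> [-26, -40] -> [26, 40]
  [-30, -27, 50, -5] -> [-30, -27, -5] -> [-36, -33, -11] -> [36, 33, 11]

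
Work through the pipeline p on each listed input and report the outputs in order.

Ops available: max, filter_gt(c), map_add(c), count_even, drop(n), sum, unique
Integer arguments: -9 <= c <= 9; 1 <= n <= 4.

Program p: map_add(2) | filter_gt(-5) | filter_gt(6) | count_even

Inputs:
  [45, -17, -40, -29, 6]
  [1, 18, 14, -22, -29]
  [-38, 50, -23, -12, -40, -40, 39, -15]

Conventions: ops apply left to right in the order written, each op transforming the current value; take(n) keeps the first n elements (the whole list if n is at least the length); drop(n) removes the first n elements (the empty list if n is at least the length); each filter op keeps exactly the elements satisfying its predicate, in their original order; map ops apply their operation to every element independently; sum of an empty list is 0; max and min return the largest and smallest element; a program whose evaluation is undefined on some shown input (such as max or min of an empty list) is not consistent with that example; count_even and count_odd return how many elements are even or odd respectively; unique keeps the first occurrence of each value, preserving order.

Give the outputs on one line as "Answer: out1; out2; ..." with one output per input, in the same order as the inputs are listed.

1; 2; 1

Execution, op by op:
  [45, -17, -40, -29, 6] -> [47, -15, -38, -27, 8] -> [47, 8] -> [47, 8] -> 1
  [1, 18, 14, -22, -29] -> [3, 20, 16, -20, -27] -> [3, 20, 16] -> [20, 16] -> 2
  [-38, 50, -23, -12, -40, -40, 39, -15] -> [-36, 52, -21, -10, -38, -38, 41, -13] -> [52, 41] -> [52, 41] -> 1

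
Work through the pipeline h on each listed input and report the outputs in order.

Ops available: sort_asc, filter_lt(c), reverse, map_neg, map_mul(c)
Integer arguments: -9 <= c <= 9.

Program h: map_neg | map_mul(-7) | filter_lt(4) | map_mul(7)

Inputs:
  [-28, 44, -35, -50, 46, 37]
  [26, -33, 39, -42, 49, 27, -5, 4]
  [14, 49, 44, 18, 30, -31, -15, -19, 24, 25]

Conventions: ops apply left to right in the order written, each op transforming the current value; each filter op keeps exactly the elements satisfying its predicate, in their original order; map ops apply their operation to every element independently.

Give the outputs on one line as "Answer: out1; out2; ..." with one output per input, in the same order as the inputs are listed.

[-1372, -1715, -2450]; [-1617, -2058, -245]; [-1519, -735, -931]

Execution, op by op:
  [-28, 44, -35, -50, 46, 37] -> [28, -44, 35, 50, -46, -37] -> [-196, 308, -245, -350, 322, 259] -> [-196, -245, -350] -> [-1372, -1715, -2450]
  [26, -33, 39, -42, 49, 27, -5, 4] -> [-26, 33, -39, 42, -49, -27, 5, -4] -> [182, -231, 273, -294, 343, 189, -35, 28] -> [-231, -294, -35] -> [-1617, -2058, -245]
  [14, 49, 44, 18, 30, -31, -15, -19, 24, 25] -> [-14, -49, -44, -18, -30, 31, 15, 19, -24, -25] -> [98, 343, 308, 126, 210, -217, -105, -133, 168, 175] -> [-217, -105, -133] -> [-1519, -735, -931]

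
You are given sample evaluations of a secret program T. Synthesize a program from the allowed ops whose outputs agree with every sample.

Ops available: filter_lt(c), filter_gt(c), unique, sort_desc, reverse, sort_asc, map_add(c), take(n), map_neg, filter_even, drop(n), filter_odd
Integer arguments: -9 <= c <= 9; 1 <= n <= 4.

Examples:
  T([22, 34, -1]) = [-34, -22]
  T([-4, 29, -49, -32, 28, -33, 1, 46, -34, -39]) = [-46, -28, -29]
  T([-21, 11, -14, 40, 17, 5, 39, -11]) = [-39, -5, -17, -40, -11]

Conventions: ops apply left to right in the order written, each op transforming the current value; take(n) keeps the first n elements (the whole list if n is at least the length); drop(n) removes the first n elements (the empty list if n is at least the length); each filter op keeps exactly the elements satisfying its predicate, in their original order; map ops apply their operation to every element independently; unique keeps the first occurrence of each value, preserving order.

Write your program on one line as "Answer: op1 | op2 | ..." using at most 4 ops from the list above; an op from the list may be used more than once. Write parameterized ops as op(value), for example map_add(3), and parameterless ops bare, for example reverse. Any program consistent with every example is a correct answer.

filter_gt(3) | reverse | map_neg

Check, running the answer program on each example:
  [22, 34, -1] -> [22, 34] -> [34, 22] -> [-34, -22]
  [-4, 29, -49, -32, 28, -33, 1, 46, -34, -39] -> [29, 28, 46] -> [46, 28, 29] -> [-46, -28, -29]
  [-21, 11, -14, 40, 17, 5, 39, -11] -> [11, 40, 17, 5, 39] -> [39, 5, 17, 40, 11] -> [-39, -5, -17, -40, -11]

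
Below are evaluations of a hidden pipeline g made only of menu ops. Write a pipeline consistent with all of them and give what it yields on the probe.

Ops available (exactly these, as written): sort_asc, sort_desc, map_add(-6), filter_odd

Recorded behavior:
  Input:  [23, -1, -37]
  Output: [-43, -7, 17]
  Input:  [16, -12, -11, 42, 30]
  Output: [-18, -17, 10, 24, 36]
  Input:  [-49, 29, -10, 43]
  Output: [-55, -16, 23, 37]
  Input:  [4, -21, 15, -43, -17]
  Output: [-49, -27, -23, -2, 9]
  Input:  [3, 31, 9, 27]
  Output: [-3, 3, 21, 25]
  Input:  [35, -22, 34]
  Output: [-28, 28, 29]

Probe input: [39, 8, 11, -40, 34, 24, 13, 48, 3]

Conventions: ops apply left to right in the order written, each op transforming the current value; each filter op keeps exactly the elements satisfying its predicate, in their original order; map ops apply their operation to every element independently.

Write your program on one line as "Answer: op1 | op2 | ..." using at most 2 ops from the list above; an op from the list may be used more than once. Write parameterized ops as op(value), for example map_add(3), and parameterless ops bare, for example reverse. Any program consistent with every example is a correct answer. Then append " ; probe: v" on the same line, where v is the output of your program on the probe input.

map_add(-6) | sort_asc ; probe: [-46, -3, 2, 5, 7, 18, 28, 33, 42]

Check, running the answer program on each example:
  [23, -1, -37] -> [17, -7, -43] -> [-43, -7, 17]
  [16, -12, -11, 42, 30] -> [10, -18, -17, 36, 24] -> [-18, -17, 10, 24, 36]
  [-49, 29, -10, 43] -> [-55, 23, -16, 37] -> [-55, -16, 23, 37]
  [4, -21, 15, -43, -17] -> [-2, -27, 9, -49, -23] -> [-49, -27, -23, -2, 9]
  [3, 31, 9, 27] -> [-3, 25, 3, 21] -> [-3, 3, 21, 25]
  [35, -22, 34] -> [29, -28, 28] -> [-28, 28, 29]
  probe: [39, 8, 11, -40, 34, 24, 13, 48, 3] -> [33, 2, 5, -46, 28, 18, 7, 42, -3] -> [-46, -3, 2, 5, 7, 18, 28, 33, 42]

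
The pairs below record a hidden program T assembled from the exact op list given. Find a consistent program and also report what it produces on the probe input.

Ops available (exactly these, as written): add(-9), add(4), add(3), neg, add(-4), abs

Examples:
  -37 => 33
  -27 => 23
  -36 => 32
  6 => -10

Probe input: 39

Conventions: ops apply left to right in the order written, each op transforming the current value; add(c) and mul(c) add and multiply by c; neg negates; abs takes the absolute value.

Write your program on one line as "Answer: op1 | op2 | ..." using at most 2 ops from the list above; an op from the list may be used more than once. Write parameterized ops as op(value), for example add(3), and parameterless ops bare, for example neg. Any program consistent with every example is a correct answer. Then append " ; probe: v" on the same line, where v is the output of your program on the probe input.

neg | add(-4) ; probe: -43

Check, running the answer program on each example:
  -37 -> 37 -> 33
  -27 -> 27 -> 23
  -36 -> 36 -> 32
  6 -> -6 -> -10
  probe: 39 -> -39 -> -43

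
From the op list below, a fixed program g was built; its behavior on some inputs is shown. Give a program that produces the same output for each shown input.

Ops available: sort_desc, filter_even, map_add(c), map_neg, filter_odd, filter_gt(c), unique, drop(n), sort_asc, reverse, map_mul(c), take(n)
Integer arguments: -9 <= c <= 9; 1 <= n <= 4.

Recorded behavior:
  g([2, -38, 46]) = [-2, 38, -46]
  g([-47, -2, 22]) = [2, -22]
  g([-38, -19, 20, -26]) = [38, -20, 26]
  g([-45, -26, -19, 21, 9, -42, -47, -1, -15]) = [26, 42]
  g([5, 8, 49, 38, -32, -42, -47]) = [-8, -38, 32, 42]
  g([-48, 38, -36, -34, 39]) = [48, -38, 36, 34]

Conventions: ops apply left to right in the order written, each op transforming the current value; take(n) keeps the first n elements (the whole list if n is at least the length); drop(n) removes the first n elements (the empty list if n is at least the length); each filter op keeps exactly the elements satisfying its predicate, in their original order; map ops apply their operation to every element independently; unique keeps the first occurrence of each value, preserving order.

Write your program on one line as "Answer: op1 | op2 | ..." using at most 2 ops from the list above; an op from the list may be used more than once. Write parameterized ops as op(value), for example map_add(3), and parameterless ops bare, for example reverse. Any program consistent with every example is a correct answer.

filter_even | map_neg

Check, running the answer program on each example:
  [2, -38, 46] -> [2, -38, 46] -> [-2, 38, -46]
  [-47, -2, 22] -> [-2, 22] -> [2, -22]
  [-38, -19, 20, -26] -> [-38, 20, -26] -> [38, -20, 26]
  [-45, -26, -19, 21, 9, -42, -47, -1, -15] -> [-26, -42] -> [26, 42]
  [5, 8, 49, 38, -32, -42, -47] -> [8, 38, -32, -42] -> [-8, -38, 32, 42]
  [-48, 38, -36, -34, 39] -> [-48, 38, -36, -34] -> [48, -38, 36, 34]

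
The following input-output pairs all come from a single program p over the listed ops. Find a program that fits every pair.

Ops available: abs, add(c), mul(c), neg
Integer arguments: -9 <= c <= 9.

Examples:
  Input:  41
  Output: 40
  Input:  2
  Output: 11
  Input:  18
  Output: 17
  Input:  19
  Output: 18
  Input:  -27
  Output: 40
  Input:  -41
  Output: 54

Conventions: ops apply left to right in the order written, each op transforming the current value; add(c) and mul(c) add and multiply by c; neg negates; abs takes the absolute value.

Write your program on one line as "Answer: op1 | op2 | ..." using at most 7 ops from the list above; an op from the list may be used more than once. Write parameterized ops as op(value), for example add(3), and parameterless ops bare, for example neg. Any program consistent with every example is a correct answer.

neg | add(3) | mul(-1) | add(-4) | abs | add(6)

Check, running the answer program on each example:
  41 -> -41 -> -38 -> 38 -> 34 -> 34 -> 40
  2 -> -2 -> 1 -> -1 -> -5 -> 5 -> 11
  18 -> -18 -> -15 -> 15 -> 11 -> 11 -> 17
  19 -> -19 -> -16 -> 16 -> 12 -> 12 -> 18
  -27 -> 27 -> 30 -> -30 -> -34 -> 34 -> 40
  -41 -> 41 -> 44 -> -44 -> -48 -> 48 -> 54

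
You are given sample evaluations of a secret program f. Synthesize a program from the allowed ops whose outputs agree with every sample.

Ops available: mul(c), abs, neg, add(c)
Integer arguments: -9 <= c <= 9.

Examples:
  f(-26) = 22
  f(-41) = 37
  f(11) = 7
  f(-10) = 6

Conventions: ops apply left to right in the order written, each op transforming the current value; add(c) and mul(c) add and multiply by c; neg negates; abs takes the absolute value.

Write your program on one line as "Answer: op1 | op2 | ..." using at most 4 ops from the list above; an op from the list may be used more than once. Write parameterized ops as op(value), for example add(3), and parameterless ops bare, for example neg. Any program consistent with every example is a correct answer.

abs | add(-1) | add(3) | add(-6)

Check, running the answer program on each example:
  -26 -> 26 -> 25 -> 28 -> 22
  -41 -> 41 -> 40 -> 43 -> 37
  11 -> 11 -> 10 -> 13 -> 7
  -10 -> 10 -> 9 -> 12 -> 6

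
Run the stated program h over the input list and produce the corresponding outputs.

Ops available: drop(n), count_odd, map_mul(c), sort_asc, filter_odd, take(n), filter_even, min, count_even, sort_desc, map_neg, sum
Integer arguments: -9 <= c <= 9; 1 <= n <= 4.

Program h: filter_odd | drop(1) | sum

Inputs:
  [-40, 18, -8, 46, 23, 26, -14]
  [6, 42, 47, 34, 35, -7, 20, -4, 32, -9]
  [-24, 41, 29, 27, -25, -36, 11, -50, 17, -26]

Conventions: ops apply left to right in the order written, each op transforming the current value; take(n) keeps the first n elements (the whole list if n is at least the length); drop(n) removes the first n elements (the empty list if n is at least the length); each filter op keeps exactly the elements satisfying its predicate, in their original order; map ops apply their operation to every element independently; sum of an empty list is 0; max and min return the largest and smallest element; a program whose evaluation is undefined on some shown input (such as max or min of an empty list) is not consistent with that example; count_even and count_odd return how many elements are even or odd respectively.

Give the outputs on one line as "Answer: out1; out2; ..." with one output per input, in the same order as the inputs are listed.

0; 19; 59

Execution, op by op:
  [-40, 18, -8, 46, 23, 26, -14] -> [23] -> [] -> 0
  [6, 42, 47, 34, 35, -7, 20, -4, 32, -9] -> [47, 35, -7, -9] -> [35, -7, -9] -> 19
  [-24, 41, 29, 27, -25, -36, 11, -50, 17, -26] -> [41, 29, 27, -25, 11, 17] -> [29, 27, -25, 11, 17] -> 59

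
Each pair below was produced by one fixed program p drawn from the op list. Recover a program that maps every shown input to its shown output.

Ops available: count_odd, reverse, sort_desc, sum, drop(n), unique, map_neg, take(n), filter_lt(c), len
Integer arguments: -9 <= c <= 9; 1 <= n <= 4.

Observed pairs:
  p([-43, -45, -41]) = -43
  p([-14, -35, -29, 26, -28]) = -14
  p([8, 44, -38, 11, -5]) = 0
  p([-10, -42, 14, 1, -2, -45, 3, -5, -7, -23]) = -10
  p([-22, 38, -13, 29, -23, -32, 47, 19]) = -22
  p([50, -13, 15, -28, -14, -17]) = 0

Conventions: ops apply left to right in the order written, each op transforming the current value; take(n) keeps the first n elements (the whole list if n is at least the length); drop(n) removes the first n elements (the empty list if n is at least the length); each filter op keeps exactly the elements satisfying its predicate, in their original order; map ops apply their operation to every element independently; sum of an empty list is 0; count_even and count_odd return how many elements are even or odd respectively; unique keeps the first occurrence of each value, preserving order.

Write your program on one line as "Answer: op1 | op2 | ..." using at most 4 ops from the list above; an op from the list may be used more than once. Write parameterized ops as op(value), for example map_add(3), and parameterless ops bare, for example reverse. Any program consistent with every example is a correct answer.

take(3) | take(1) | filter_lt(-1) | sum

Check, running the answer program on each example:
  [-43, -45, -41] -> [-43, -45, -41] -> [-43] -> [-43] -> -43
  [-14, -35, -29, 26, -28] -> [-14, -35, -29] -> [-14] -> [-14] -> -14
  [8, 44, -38, 11, -5] -> [8, 44, -38] -> [8] -> [] -> 0
  [-10, -42, 14, 1, -2, -45, 3, -5, -7, -23] -> [-10, -42, 14] -> [-10] -> [-10] -> -10
  [-22, 38, -13, 29, -23, -32, 47, 19] -> [-22, 38, -13] -> [-22] -> [-22] -> -22
  [50, -13, 15, -28, -14, -17] -> [50, -13, 15] -> [50] -> [] -> 0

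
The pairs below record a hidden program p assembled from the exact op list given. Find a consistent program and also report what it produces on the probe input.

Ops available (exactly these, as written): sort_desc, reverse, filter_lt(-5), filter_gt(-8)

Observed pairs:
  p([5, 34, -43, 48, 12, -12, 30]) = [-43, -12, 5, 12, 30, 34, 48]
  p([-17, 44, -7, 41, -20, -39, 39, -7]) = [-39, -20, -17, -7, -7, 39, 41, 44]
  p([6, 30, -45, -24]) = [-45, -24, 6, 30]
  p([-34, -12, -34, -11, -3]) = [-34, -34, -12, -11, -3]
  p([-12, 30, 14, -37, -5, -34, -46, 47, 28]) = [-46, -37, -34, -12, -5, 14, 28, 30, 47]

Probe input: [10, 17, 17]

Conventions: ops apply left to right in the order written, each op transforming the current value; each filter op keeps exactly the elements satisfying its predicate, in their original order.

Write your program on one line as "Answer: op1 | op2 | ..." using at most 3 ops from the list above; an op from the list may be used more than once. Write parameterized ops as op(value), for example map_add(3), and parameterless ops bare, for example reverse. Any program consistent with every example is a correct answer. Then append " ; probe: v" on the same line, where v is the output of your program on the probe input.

sort_desc | reverse ; probe: [10, 17, 17]

Check, running the answer program on each example:
  [5, 34, -43, 48, 12, -12, 30] -> [48, 34, 30, 12, 5, -12, -43] -> [-43, -12, 5, 12, 30, 34, 48]
  [-17, 44, -7, 41, -20, -39, 39, -7] -> [44, 41, 39, -7, -7, -17, -20, -39] -> [-39, -20, -17, -7, -7, 39, 41, 44]
  [6, 30, -45, -24] -> [30, 6, -24, -45] -> [-45, -24, 6, 30]
  [-34, -12, -34, -11, -3] -> [-3, -11, -12, -34, -34] -> [-34, -34, -12, -11, -3]
  [-12, 30, 14, -37, -5, -34, -46, 47, 28] -> [47, 30, 28, 14, -5, -12, -34, -37, -46] -> [-46, -37, -34, -12, -5, 14, 28, 30, 47]
  probe: [10, 17, 17] -> [17, 17, 10] -> [10, 17, 17]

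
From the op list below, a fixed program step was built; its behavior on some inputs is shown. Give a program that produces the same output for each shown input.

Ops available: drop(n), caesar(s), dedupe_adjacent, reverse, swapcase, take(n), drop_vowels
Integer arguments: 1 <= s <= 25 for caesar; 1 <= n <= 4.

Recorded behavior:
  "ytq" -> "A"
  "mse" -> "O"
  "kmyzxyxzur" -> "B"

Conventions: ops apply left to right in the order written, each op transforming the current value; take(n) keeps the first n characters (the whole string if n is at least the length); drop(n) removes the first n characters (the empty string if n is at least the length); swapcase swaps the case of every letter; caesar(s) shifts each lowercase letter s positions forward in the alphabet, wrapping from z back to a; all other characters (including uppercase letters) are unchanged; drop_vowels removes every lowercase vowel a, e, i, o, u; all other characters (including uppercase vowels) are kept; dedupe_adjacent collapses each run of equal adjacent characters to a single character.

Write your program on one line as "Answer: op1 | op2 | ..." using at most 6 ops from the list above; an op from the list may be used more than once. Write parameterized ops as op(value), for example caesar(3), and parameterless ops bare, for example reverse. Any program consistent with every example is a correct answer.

caesar(2) | reverse | take(3) | swapcase | drop(2)

Check, running the answer program on each example:
  "ytq" -> "avs" -> "sva" -> "sva" -> "SVA" -> "A"
  "mse" -> "oug" -> "guo" -> "guo" -> "GUO" -> "O"
  "kmyzxyxzur" -> "moabzazbwt" -> "twbzazbaom" -> "twb" -> "TWB" -> "B"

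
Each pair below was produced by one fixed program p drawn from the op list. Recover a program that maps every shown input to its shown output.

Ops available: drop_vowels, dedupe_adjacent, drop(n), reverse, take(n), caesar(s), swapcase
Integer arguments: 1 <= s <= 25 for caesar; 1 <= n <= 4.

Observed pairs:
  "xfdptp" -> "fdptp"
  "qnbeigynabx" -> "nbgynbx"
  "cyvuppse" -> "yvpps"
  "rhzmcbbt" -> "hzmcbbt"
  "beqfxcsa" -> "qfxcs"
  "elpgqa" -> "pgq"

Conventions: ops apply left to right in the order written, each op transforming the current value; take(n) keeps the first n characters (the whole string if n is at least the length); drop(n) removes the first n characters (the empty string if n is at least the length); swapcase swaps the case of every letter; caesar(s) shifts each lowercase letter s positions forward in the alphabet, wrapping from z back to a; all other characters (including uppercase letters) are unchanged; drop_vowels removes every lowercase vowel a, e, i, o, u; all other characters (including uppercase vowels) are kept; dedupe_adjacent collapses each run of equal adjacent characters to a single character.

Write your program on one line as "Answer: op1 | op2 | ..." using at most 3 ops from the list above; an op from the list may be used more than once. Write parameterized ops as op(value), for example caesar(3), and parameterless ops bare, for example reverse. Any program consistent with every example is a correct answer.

drop_vowels | drop(1)

Check, running the answer program on each example:
  "xfdptp" -> "xfdptp" -> "fdptp"
  "qnbeigynabx" -> "qnbgynbx" -> "nbgynbx"
  "cyvuppse" -> "cyvpps" -> "yvpps"
  "rhzmcbbt" -> "rhzmcbbt" -> "hzmcbbt"
  "beqfxcsa" -> "bqfxcs" -> "qfxcs"
  "elpgqa" -> "lpgq" -> "pgq"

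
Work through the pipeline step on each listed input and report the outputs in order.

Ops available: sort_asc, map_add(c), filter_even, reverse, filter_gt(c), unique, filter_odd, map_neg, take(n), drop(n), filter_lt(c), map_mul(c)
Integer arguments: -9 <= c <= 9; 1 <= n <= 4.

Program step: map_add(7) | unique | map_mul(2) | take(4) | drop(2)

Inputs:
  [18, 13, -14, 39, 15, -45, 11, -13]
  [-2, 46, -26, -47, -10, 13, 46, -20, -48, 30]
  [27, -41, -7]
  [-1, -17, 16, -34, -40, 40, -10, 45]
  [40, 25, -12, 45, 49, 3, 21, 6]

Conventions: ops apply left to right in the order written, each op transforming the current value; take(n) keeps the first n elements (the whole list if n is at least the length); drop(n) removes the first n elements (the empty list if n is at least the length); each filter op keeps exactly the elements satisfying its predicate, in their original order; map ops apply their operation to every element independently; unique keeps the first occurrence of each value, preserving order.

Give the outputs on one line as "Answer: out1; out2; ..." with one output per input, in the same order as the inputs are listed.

[-14, 92]; [-38, -80]; [0]; [46, -54]; [-10, 104]

Execution, op by op:
  [18, 13, -14, 39, 15, -45, 11, -13] -> [25, 20, -7, 46, 22, -38, 18, -6] -> [25, 20, -7, 46, 22, -38, 18, -6] -> [50, 40, -14, 92, 44, -76, 36, -12] -> [50, 40, -14, 92] -> [-14, 92]
  [-2, 46, -26, -47, -10, 13, 46, -20, -48, 30] -> [5, 53, -19, -40, -3, 20, 53, -13, -41, 37] -> [5, 53, -19, -40, -3, 20, -13, -41, 37] -> [10, 106, -38, -80, -6, 40, -26, -82, 74] -> [10, 106, -38, -80] -> [-38, -80]
  [27, -41, -7] -> [34, -34, 0] -> [34, -34, 0] -> [68, -68, 0] -> [68, -68, 0] -> [0]
  [-1, -17, 16, -34, -40, 40, -10, 45] -> [6, -10, 23, -27, -33, 47, -3, 52] -> [6, -10, 23, -27, -33, 47, -3, 52] -> [12, -20, 46, -54, -66, 94, -6, 104] -> [12, -20, 46, -54] -> [46, -54]
  [40, 25, -12, 45, 49, 3, 21, 6] -> [47, 32, -5, 52, 56, 10, 28, 13] -> [47, 32, -5, 52, 56, 10, 28, 13] -> [94, 64, -10, 104, 112, 20, 56, 26] -> [94, 64, -10, 104] -> [-10, 104]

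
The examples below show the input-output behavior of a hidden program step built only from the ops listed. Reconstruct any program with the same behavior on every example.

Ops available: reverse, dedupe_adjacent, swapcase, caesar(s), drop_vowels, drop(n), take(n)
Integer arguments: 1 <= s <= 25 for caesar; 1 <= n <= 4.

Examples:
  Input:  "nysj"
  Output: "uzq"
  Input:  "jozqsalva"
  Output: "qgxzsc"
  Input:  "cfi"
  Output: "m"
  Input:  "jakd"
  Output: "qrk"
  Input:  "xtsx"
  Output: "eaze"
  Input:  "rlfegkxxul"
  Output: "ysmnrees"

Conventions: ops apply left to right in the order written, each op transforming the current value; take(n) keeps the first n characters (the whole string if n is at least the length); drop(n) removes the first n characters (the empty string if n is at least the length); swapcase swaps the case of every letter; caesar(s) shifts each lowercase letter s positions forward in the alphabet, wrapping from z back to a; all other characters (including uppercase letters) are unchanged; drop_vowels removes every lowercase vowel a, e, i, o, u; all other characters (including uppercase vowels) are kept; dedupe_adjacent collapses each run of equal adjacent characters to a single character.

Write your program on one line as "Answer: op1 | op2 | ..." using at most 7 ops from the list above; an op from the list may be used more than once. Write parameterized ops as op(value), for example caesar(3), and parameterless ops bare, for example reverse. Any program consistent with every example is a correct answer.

drop_vowels | caesar(6) | reverse | drop_vowels | caesar(1) | reverse

Check, running the answer program on each example:
  "nysj" -> "nysj" -> "teyp" -> "pyet" -> "pyt" -> "qzu" -> "uzq"
  "jozqsalva" -> "jzqslv" -> "pfwyrb" -> "brywfp" -> "brywfp" -> "cszxgq" -> "qgxzsc"
  "cfi" -> "cf" -> "il" -> "li" -> "l" -> "m" -> "m"
  "jakd" -> "jkd" -> "pqj" -> "jqp" -> "jqp" -> "krq" -> "qrk"
  "xtsx" -> "xtsx" -> "dzyd" -> "dyzd" -> "dyzd" -> "ezae" -> "eaze"
  "rlfegkxxul" -> "rlfgkxxl" -> "xrlmqddr" -> "rddqmlrx" -> "rddqmlrx" -> "seernmsy" -> "ysmnrees"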